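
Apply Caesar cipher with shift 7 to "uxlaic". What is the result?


Caesar cipher: shift "uxlaic" by 7
  'u' (pos 20) + 7 = pos 1 = 'b'
  'x' (pos 23) + 7 = pos 4 = 'e'
  'l' (pos 11) + 7 = pos 18 = 's'
  'a' (pos 0) + 7 = pos 7 = 'h'
  'i' (pos 8) + 7 = pos 15 = 'p'
  'c' (pos 2) + 7 = pos 9 = 'j'
Result: beshpj

beshpj


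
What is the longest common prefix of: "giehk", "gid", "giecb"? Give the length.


Words: giehk, gid, giecb
  Position 0: all 'g' => match
  Position 1: all 'i' => match
  Position 2: ('e', 'd', 'e') => mismatch, stop
LCP = "gi" (length 2)

2


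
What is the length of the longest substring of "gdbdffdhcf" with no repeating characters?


Input: "gdbdffdhcf"
Sliding window (track last position of each char):
  Position 0 ('g'): window [0,0] length 1 -- new best
  Position 1 ('d'): window [0,1] length 2 -- new best
  Position 2 ('b'): window [0,2] length 3 -- new best
  Position 3 ('d'): repeat (last at 1), move window start to 2
  Position 3 ('d'): window [2,3] length 2
  Position 4 ('f'): window [2,4] length 3
  Position 5 ('f'): repeat (last at 4), move window start to 5
  Position 5 ('f'): window [5,5] length 1
  Position 6 ('d'): window [5,6] length 2
  Position 7 ('h'): window [5,7] length 3
  Position 8 ('c'): window [5,8] length 4 -- new best
  Position 9 ('f'): repeat (last at 5), move window start to 6
  Position 9 ('f'): window [6,9] length 4
Longest substring with no repeats: "fdhc" with length 4

4


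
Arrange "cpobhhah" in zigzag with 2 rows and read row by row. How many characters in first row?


Zigzag "cpobhhah" into 2 rows:
Placing characters:
  'c' => row 0
  'p' => row 1
  'o' => row 0
  'b' => row 1
  'h' => row 0
  'h' => row 1
  'a' => row 0
  'h' => row 1
Rows:
  Row 0: "coha"
  Row 1: "pbhh"
First row length: 4

4


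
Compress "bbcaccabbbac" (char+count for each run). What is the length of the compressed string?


Input: bbcaccabbbac
Runs:
  'b' x 2 => "b2"
  'c' x 1 => "c1"
  'a' x 1 => "a1"
  'c' x 2 => "c2"
  'a' x 1 => "a1"
  'b' x 3 => "b3"
  'a' x 1 => "a1"
  'c' x 1 => "c1"
Compressed: "b2c1a1c2a1b3a1c1"
Compressed length: 16

16


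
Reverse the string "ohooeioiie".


Input: ohooeioiie
Reading characters right to left:
  Position 9: 'e'
  Position 8: 'i'
  Position 7: 'i'
  Position 6: 'o'
  Position 5: 'i'
  Position 4: 'e'
  Position 3: 'o'
  Position 2: 'o'
  Position 1: 'h'
  Position 0: 'o'
Reversed: eiioieooho

eiioieooho


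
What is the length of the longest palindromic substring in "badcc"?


Input: "badcc"
Checking substrings for palindromes:
  [3:5] "cc" (len 2) => palindrome
Longest palindromic substring: "cc" with length 2

2


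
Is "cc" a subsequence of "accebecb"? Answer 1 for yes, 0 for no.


Check if "cc" is a subsequence of "accebecb"
Greedy scan:
  Position 0 ('a'): no match needed
  Position 1 ('c'): matches sub[0] = 'c'
  Position 2 ('c'): matches sub[1] = 'c'
  Position 3 ('e'): no match needed
  Position 4 ('b'): no match needed
  Position 5 ('e'): no match needed
  Position 6 ('c'): no match needed
  Position 7 ('b'): no match needed
All 2 characters matched => is a subsequence

1


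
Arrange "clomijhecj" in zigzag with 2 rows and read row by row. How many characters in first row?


Zigzag "clomijhecj" into 2 rows:
Placing characters:
  'c' => row 0
  'l' => row 1
  'o' => row 0
  'm' => row 1
  'i' => row 0
  'j' => row 1
  'h' => row 0
  'e' => row 1
  'c' => row 0
  'j' => row 1
Rows:
  Row 0: "coihc"
  Row 1: "lmjej"
First row length: 5

5


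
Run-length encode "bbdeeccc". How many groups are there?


Input: bbdeeccc
Scanning for consecutive runs:
  Group 1: 'b' x 2 (positions 0-1)
  Group 2: 'd' x 1 (positions 2-2)
  Group 3: 'e' x 2 (positions 3-4)
  Group 4: 'c' x 3 (positions 5-7)
Total groups: 4

4


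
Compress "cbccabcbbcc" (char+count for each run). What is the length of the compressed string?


Input: cbccabcbbcc
Runs:
  'c' x 1 => "c1"
  'b' x 1 => "b1"
  'c' x 2 => "c2"
  'a' x 1 => "a1"
  'b' x 1 => "b1"
  'c' x 1 => "c1"
  'b' x 2 => "b2"
  'c' x 2 => "c2"
Compressed: "c1b1c2a1b1c1b2c2"
Compressed length: 16

16


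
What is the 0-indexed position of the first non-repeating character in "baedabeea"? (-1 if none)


Input: baedabeea
Character frequencies:
  'a': 3
  'b': 2
  'd': 1
  'e': 3
Scanning left to right for freq == 1:
  Position 0 ('b'): freq=2, skip
  Position 1 ('a'): freq=3, skip
  Position 2 ('e'): freq=3, skip
  Position 3 ('d'): unique! => answer = 3

3


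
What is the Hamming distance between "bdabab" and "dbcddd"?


Comparing "bdabab" and "dbcddd" position by position:
  Position 0: 'b' vs 'd' => differ
  Position 1: 'd' vs 'b' => differ
  Position 2: 'a' vs 'c' => differ
  Position 3: 'b' vs 'd' => differ
  Position 4: 'a' vs 'd' => differ
  Position 5: 'b' vs 'd' => differ
Total differences (Hamming distance): 6

6


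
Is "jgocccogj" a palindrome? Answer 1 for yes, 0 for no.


Input: jgocccogj
Reversed: jgocccogj
  Compare pos 0 ('j') with pos 8 ('j'): match
  Compare pos 1 ('g') with pos 7 ('g'): match
  Compare pos 2 ('o') with pos 6 ('o'): match
  Compare pos 3 ('c') with pos 5 ('c'): match
Result: palindrome

1


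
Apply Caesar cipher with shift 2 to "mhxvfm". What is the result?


Caesar cipher: shift "mhxvfm" by 2
  'm' (pos 12) + 2 = pos 14 = 'o'
  'h' (pos 7) + 2 = pos 9 = 'j'
  'x' (pos 23) + 2 = pos 25 = 'z'
  'v' (pos 21) + 2 = pos 23 = 'x'
  'f' (pos 5) + 2 = pos 7 = 'h'
  'm' (pos 12) + 2 = pos 14 = 'o'
Result: ojzxho

ojzxho


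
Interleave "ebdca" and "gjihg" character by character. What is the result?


Interleaving "ebdca" and "gjihg":
  Position 0: 'e' from first, 'g' from second => "eg"
  Position 1: 'b' from first, 'j' from second => "bj"
  Position 2: 'd' from first, 'i' from second => "di"
  Position 3: 'c' from first, 'h' from second => "ch"
  Position 4: 'a' from first, 'g' from second => "ag"
Result: egbjdichag

egbjdichag


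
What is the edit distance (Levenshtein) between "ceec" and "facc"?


Computing edit distance: "ceec" -> "facc"
DP table:
           f    a    c    c
      0    1    2    3    4
  c   1    1    2    2    3
  e   2    2    2    3    3
  e   3    3    3    3    4
  c   4    4    4    3    3
Edit distance = dp[4][4] = 3

3


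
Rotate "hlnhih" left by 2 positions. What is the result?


Input: "hlnhih", rotate left by 2
First 2 characters: "hl"
Remaining characters: "nhih"
Concatenate remaining + first: "nhih" + "hl" = "nhihhl"

nhihhl


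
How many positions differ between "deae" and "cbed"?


Comparing "deae" and "cbed" position by position:
  Position 0: 'd' vs 'c' => DIFFER
  Position 1: 'e' vs 'b' => DIFFER
  Position 2: 'a' vs 'e' => DIFFER
  Position 3: 'e' vs 'd' => DIFFER
Positions that differ: 4

4


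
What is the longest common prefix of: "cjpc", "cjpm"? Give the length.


Words: cjpc, cjpm
  Position 0: all 'c' => match
  Position 1: all 'j' => match
  Position 2: all 'p' => match
  Position 3: ('c', 'm') => mismatch, stop
LCP = "cjp" (length 3)

3


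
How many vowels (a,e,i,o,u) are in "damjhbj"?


Input: damjhbj
Checking each character:
  'd' at position 0: consonant
  'a' at position 1: vowel (running total: 1)
  'm' at position 2: consonant
  'j' at position 3: consonant
  'h' at position 4: consonant
  'b' at position 5: consonant
  'j' at position 6: consonant
Total vowels: 1

1


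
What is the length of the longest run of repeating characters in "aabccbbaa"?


Input: "aabccbbaa"
Scanning for longest run:
  Position 1 ('a'): continues run of 'a', length=2
  Position 2 ('b'): new char, reset run to 1
  Position 3 ('c'): new char, reset run to 1
  Position 4 ('c'): continues run of 'c', length=2
  Position 5 ('b'): new char, reset run to 1
  Position 6 ('b'): continues run of 'b', length=2
  Position 7 ('a'): new char, reset run to 1
  Position 8 ('a'): continues run of 'a', length=2
Longest run: 'a' with length 2

2


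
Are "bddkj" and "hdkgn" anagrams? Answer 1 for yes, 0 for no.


Strings: "bddkj", "hdkgn"
Sorted first:  bddjk
Sorted second: dghkn
Differ at position 0: 'b' vs 'd' => not anagrams

0


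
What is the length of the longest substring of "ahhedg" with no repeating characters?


Input: "ahhedg"
Sliding window (track last position of each char):
  Position 0 ('a'): window [0,0] length 1 -- new best
  Position 1 ('h'): window [0,1] length 2 -- new best
  Position 2 ('h'): repeat (last at 1), move window start to 2
  Position 2 ('h'): window [2,2] length 1
  Position 3 ('e'): window [2,3] length 2
  Position 4 ('d'): window [2,4] length 3 -- new best
  Position 5 ('g'): window [2,5] length 4 -- new best
Longest substring with no repeats: "hedg" with length 4

4


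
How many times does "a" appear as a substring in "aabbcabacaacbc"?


Searching for "a" in "aabbcabacaacbc"
Scanning each position:
  Position 0: "a" => MATCH
  Position 1: "a" => MATCH
  Position 2: "b" => no
  Position 3: "b" => no
  Position 4: "c" => no
  Position 5: "a" => MATCH
  Position 6: "b" => no
  Position 7: "a" => MATCH
  Position 8: "c" => no
  Position 9: "a" => MATCH
  Position 10: "a" => MATCH
  Position 11: "c" => no
  Position 12: "b" => no
  Position 13: "c" => no
Total occurrences: 6

6


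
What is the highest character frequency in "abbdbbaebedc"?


Input: abbdbbaebedc
Character counts:
  'a': 2
  'b': 5
  'c': 1
  'd': 2
  'e': 2
Maximum frequency: 5

5


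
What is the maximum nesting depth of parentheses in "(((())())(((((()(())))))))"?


Input: "(((())())(((((()(())))))))"
Tracking depth:
  Position 0 '(': depth becomes 1
  Position 1 '(': depth becomes 2
  Position 2 '(': depth becomes 3
  Position 3 '(': depth becomes 4
  Position 4 ')': depth becomes 3
  Position 5 ')': depth becomes 2
  Position 6 '(': depth becomes 3
  Position 7 ')': depth becomes 2
  Position 8 ')': depth becomes 1
  Position 9 '(': depth becomes 2
  Position 10 '(': depth becomes 3
  Position 11 '(': depth becomes 4
  Position 12 '(': depth becomes 5
  Position 13 '(': depth becomes 6
  Position 14 '(': depth becomes 7
  Position 15 ')': depth becomes 6
  Position 16 '(': depth becomes 7
  Position 17 '(': depth becomes 8
  Position 18 ')': depth becomes 7
  Position 19 ')': depth becomes 6
  Position 20 ')': depth becomes 5
  Position 21 ')': depth becomes 4
  Position 22 ')': depth becomes 3
  Position 23 ')': depth becomes 2
  Position 24 ')': depth becomes 1
  Position 25 ')': depth becomes 0
Maximum depth reached: 8

8


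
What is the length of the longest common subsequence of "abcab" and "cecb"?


LCS of "abcab" and "cecb"
DP table:
           c    e    c    b
      0    0    0    0    0
  a   0    0    0    0    0
  b   0    0    0    0    1
  c   0    1    1    1    1
  a   0    1    1    1    1
  b   0    1    1    1    2
LCS length = dp[5][4] = 2

2


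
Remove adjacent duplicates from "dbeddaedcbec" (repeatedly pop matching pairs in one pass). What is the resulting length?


Input: dbeddaedcbec
Stack-based adjacent duplicate removal:
  Read 'd': push. Stack: d
  Read 'b': push. Stack: db
  Read 'e': push. Stack: dbe
  Read 'd': push. Stack: dbed
  Read 'd': matches stack top 'd' => pop. Stack: dbe
  Read 'a': push. Stack: dbea
  Read 'e': push. Stack: dbeae
  Read 'd': push. Stack: dbeaed
  Read 'c': push. Stack: dbeaedc
  Read 'b': push. Stack: dbeaedcb
  Read 'e': push. Stack: dbeaedcbe
  Read 'c': push. Stack: dbeaedcbec
Final stack: "dbeaedcbec" (length 10)

10


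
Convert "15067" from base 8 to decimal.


Input: "15067" in base 8
Positional expansion:
  Digit '1' (value 1) x 8^4 = 4096
  Digit '5' (value 5) x 8^3 = 2560
  Digit '0' (value 0) x 8^2 = 0
  Digit '6' (value 6) x 8^1 = 48
  Digit '7' (value 7) x 8^0 = 7
Sum = 6711

6711


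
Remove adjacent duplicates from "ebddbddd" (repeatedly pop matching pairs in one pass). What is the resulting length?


Input: ebddbddd
Stack-based adjacent duplicate removal:
  Read 'e': push. Stack: e
  Read 'b': push. Stack: eb
  Read 'd': push. Stack: ebd
  Read 'd': matches stack top 'd' => pop. Stack: eb
  Read 'b': matches stack top 'b' => pop. Stack: e
  Read 'd': push. Stack: ed
  Read 'd': matches stack top 'd' => pop. Stack: e
  Read 'd': push. Stack: ed
Final stack: "ed" (length 2)

2


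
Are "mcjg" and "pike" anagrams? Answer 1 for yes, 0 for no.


Strings: "mcjg", "pike"
Sorted first:  cgjm
Sorted second: eikp
Differ at position 0: 'c' vs 'e' => not anagrams

0


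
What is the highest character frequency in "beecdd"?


Input: beecdd
Character counts:
  'b': 1
  'c': 1
  'd': 2
  'e': 2
Maximum frequency: 2

2


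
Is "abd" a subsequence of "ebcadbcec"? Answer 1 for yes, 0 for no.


Check if "abd" is a subsequence of "ebcadbcec"
Greedy scan:
  Position 0 ('e'): no match needed
  Position 1 ('b'): no match needed
  Position 2 ('c'): no match needed
  Position 3 ('a'): matches sub[0] = 'a'
  Position 4 ('d'): no match needed
  Position 5 ('b'): matches sub[1] = 'b'
  Position 6 ('c'): no match needed
  Position 7 ('e'): no match needed
  Position 8 ('c'): no match needed
Only matched 2/3 characters => not a subsequence

0


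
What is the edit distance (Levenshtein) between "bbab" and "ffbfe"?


Computing edit distance: "bbab" -> "ffbfe"
DP table:
           f    f    b    f    e
      0    1    2    3    4    5
  b   1    1    2    2    3    4
  b   2    2    2    2    3    4
  a   3    3    3    3    3    4
  b   4    4    4    3    4    4
Edit distance = dp[4][5] = 4

4


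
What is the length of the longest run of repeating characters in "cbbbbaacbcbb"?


Input: "cbbbbaacbcbb"
Scanning for longest run:
  Position 1 ('b'): new char, reset run to 1
  Position 2 ('b'): continues run of 'b', length=2
  Position 3 ('b'): continues run of 'b', length=3
  Position 4 ('b'): continues run of 'b', length=4
  Position 5 ('a'): new char, reset run to 1
  Position 6 ('a'): continues run of 'a', length=2
  Position 7 ('c'): new char, reset run to 1
  Position 8 ('b'): new char, reset run to 1
  Position 9 ('c'): new char, reset run to 1
  Position 10 ('b'): new char, reset run to 1
  Position 11 ('b'): continues run of 'b', length=2
Longest run: 'b' with length 4

4


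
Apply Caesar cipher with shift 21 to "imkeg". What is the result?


Caesar cipher: shift "imkeg" by 21
  'i' (pos 8) + 21 = pos 3 = 'd'
  'm' (pos 12) + 21 = pos 7 = 'h'
  'k' (pos 10) + 21 = pos 5 = 'f'
  'e' (pos 4) + 21 = pos 25 = 'z'
  'g' (pos 6) + 21 = pos 1 = 'b'
Result: dhfzb

dhfzb


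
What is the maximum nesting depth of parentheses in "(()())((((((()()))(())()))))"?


Input: "(()())((((((()()))(())()))))"
Tracking depth:
  Position 0 '(': depth becomes 1
  Position 1 '(': depth becomes 2
  Position 2 ')': depth becomes 1
  Position 3 '(': depth becomes 2
  Position 4 ')': depth becomes 1
  Position 5 ')': depth becomes 0
  Position 6 '(': depth becomes 1
  Position 7 '(': depth becomes 2
  Position 8 '(': depth becomes 3
  Position 9 '(': depth becomes 4
  Position 10 '(': depth becomes 5
  Position 11 '(': depth becomes 6
  Position 12 '(': depth becomes 7
  Position 13 ')': depth becomes 6
  Position 14 '(': depth becomes 7
  Position 15 ')': depth becomes 6
  Position 16 ')': depth becomes 5
  Position 17 ')': depth becomes 4
  Position 18 '(': depth becomes 5
  Position 19 '(': depth becomes 6
  Position 20 ')': depth becomes 5
  Position 21 ')': depth becomes 4
  Position 22 '(': depth becomes 5
  Position 23 ')': depth becomes 4
  Position 24 ')': depth becomes 3
  Position 25 ')': depth becomes 2
  Position 26 ')': depth becomes 1
  Position 27 ')': depth becomes 0
Maximum depth reached: 7

7


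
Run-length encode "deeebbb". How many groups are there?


Input: deeebbb
Scanning for consecutive runs:
  Group 1: 'd' x 1 (positions 0-0)
  Group 2: 'e' x 3 (positions 1-3)
  Group 3: 'b' x 3 (positions 4-6)
Total groups: 3

3


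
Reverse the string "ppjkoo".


Input: ppjkoo
Reading characters right to left:
  Position 5: 'o'
  Position 4: 'o'
  Position 3: 'k'
  Position 2: 'j'
  Position 1: 'p'
  Position 0: 'p'
Reversed: ookjpp

ookjpp


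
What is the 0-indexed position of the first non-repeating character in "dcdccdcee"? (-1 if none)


Input: dcdccdcee
Character frequencies:
  'c': 4
  'd': 3
  'e': 2
Scanning left to right for freq == 1:
  Position 0 ('d'): freq=3, skip
  Position 1 ('c'): freq=4, skip
  Position 2 ('d'): freq=3, skip
  Position 3 ('c'): freq=4, skip
  Position 4 ('c'): freq=4, skip
  Position 5 ('d'): freq=3, skip
  Position 6 ('c'): freq=4, skip
  Position 7 ('e'): freq=2, skip
  Position 8 ('e'): freq=2, skip
  No unique character found => answer = -1

-1


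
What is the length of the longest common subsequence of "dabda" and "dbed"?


LCS of "dabda" and "dbed"
DP table:
           d    b    e    d
      0    0    0    0    0
  d   0    1    1    1    1
  a   0    1    1    1    1
  b   0    1    2    2    2
  d   0    1    2    2    3
  a   0    1    2    2    3
LCS length = dp[5][4] = 3

3


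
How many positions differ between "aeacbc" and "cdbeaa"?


Comparing "aeacbc" and "cdbeaa" position by position:
  Position 0: 'a' vs 'c' => DIFFER
  Position 1: 'e' vs 'd' => DIFFER
  Position 2: 'a' vs 'b' => DIFFER
  Position 3: 'c' vs 'e' => DIFFER
  Position 4: 'b' vs 'a' => DIFFER
  Position 5: 'c' vs 'a' => DIFFER
Positions that differ: 6

6


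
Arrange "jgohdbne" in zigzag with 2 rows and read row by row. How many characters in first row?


Zigzag "jgohdbne" into 2 rows:
Placing characters:
  'j' => row 0
  'g' => row 1
  'o' => row 0
  'h' => row 1
  'd' => row 0
  'b' => row 1
  'n' => row 0
  'e' => row 1
Rows:
  Row 0: "jodn"
  Row 1: "ghbe"
First row length: 4

4


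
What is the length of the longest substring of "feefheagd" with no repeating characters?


Input: "feefheagd"
Sliding window (track last position of each char):
  Position 0 ('f'): window [0,0] length 1 -- new best
  Position 1 ('e'): window [0,1] length 2 -- new best
  Position 2 ('e'): repeat (last at 1), move window start to 2
  Position 2 ('e'): window [2,2] length 1
  Position 3 ('f'): window [2,3] length 2
  Position 4 ('h'): window [2,4] length 3 -- new best
  Position 5 ('e'): repeat (last at 2), move window start to 3
  Position 5 ('e'): window [3,5] length 3
  Position 6 ('a'): window [3,6] length 4 -- new best
  Position 7 ('g'): window [3,7] length 5 -- new best
  Position 8 ('d'): window [3,8] length 6 -- new best
Longest substring with no repeats: "fheagd" with length 6

6


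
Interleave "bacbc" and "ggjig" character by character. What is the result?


Interleaving "bacbc" and "ggjig":
  Position 0: 'b' from first, 'g' from second => "bg"
  Position 1: 'a' from first, 'g' from second => "ag"
  Position 2: 'c' from first, 'j' from second => "cj"
  Position 3: 'b' from first, 'i' from second => "bi"
  Position 4: 'c' from first, 'g' from second => "cg"
Result: bgagcjbicg

bgagcjbicg


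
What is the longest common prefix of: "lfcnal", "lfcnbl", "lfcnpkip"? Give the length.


Words: lfcnal, lfcnbl, lfcnpkip
  Position 0: all 'l' => match
  Position 1: all 'f' => match
  Position 2: all 'c' => match
  Position 3: all 'n' => match
  Position 4: ('a', 'b', 'p') => mismatch, stop
LCP = "lfcn" (length 4)

4


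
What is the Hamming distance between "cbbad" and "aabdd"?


Comparing "cbbad" and "aabdd" position by position:
  Position 0: 'c' vs 'a' => differ
  Position 1: 'b' vs 'a' => differ
  Position 2: 'b' vs 'b' => same
  Position 3: 'a' vs 'd' => differ
  Position 4: 'd' vs 'd' => same
Total differences (Hamming distance): 3

3


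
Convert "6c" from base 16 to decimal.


Input: "6c" in base 16
Positional expansion:
  Digit '6' (value 6) x 16^1 = 96
  Digit 'c' (value 12) x 16^0 = 12
Sum = 108

108


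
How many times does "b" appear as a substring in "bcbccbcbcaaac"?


Searching for "b" in "bcbccbcbcaaac"
Scanning each position:
  Position 0: "b" => MATCH
  Position 1: "c" => no
  Position 2: "b" => MATCH
  Position 3: "c" => no
  Position 4: "c" => no
  Position 5: "b" => MATCH
  Position 6: "c" => no
  Position 7: "b" => MATCH
  Position 8: "c" => no
  Position 9: "a" => no
  Position 10: "a" => no
  Position 11: "a" => no
  Position 12: "c" => no
Total occurrences: 4

4


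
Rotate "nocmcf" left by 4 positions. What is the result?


Input: "nocmcf", rotate left by 4
First 4 characters: "nocm"
Remaining characters: "cf"
Concatenate remaining + first: "cf" + "nocm" = "cfnocm"

cfnocm


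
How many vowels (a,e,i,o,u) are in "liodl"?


Input: liodl
Checking each character:
  'l' at position 0: consonant
  'i' at position 1: vowel (running total: 1)
  'o' at position 2: vowel (running total: 2)
  'd' at position 3: consonant
  'l' at position 4: consonant
Total vowels: 2

2


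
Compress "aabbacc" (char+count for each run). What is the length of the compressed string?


Input: aabbacc
Runs:
  'a' x 2 => "a2"
  'b' x 2 => "b2"
  'a' x 1 => "a1"
  'c' x 2 => "c2"
Compressed: "a2b2a1c2"
Compressed length: 8

8


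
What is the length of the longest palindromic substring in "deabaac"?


Input: "deabaac"
Checking substrings for palindromes:
  [2:5] "aba" (len 3) => palindrome
  [4:6] "aa" (len 2) => palindrome
Longest palindromic substring: "aba" with length 3

3


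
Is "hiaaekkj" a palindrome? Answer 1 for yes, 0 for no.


Input: hiaaekkj
Reversed: jkkeaaih
  Compare pos 0 ('h') with pos 7 ('j'): MISMATCH
  Compare pos 1 ('i') with pos 6 ('k'): MISMATCH
  Compare pos 2 ('a') with pos 5 ('k'): MISMATCH
  Compare pos 3 ('a') with pos 4 ('e'): MISMATCH
Result: not a palindrome

0


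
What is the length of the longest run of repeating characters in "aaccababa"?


Input: "aaccababa"
Scanning for longest run:
  Position 1 ('a'): continues run of 'a', length=2
  Position 2 ('c'): new char, reset run to 1
  Position 3 ('c'): continues run of 'c', length=2
  Position 4 ('a'): new char, reset run to 1
  Position 5 ('b'): new char, reset run to 1
  Position 6 ('a'): new char, reset run to 1
  Position 7 ('b'): new char, reset run to 1
  Position 8 ('a'): new char, reset run to 1
Longest run: 'a' with length 2

2


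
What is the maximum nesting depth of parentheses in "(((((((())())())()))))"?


Input: "(((((((())())())()))))"
Tracking depth:
  Position 0 '(': depth becomes 1
  Position 1 '(': depth becomes 2
  Position 2 '(': depth becomes 3
  Position 3 '(': depth becomes 4
  Position 4 '(': depth becomes 5
  Position 5 '(': depth becomes 6
  Position 6 '(': depth becomes 7
  Position 7 '(': depth becomes 8
  Position 8 ')': depth becomes 7
  Position 9 ')': depth becomes 6
  Position 10 '(': depth becomes 7
  Position 11 ')': depth becomes 6
  Position 12 ')': depth becomes 5
  Position 13 '(': depth becomes 6
  Position 14 ')': depth becomes 5
  Position 15 ')': depth becomes 4
  Position 16 '(': depth becomes 5
  Position 17 ')': depth becomes 4
  Position 18 ')': depth becomes 3
  Position 19 ')': depth becomes 2
  Position 20 ')': depth becomes 1
  Position 21 ')': depth becomes 0
Maximum depth reached: 8

8


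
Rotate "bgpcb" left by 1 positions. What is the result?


Input: "bgpcb", rotate left by 1
First 1 characters: "b"
Remaining characters: "gpcb"
Concatenate remaining + first: "gpcb" + "b" = "gpcbb"

gpcbb


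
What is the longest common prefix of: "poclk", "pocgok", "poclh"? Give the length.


Words: poclk, pocgok, poclh
  Position 0: all 'p' => match
  Position 1: all 'o' => match
  Position 2: all 'c' => match
  Position 3: ('l', 'g', 'l') => mismatch, stop
LCP = "poc" (length 3)

3


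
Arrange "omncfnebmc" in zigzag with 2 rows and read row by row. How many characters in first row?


Zigzag "omncfnebmc" into 2 rows:
Placing characters:
  'o' => row 0
  'm' => row 1
  'n' => row 0
  'c' => row 1
  'f' => row 0
  'n' => row 1
  'e' => row 0
  'b' => row 1
  'm' => row 0
  'c' => row 1
Rows:
  Row 0: "onfem"
  Row 1: "mcnbc"
First row length: 5

5


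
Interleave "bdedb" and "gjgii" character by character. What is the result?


Interleaving "bdedb" and "gjgii":
  Position 0: 'b' from first, 'g' from second => "bg"
  Position 1: 'd' from first, 'j' from second => "dj"
  Position 2: 'e' from first, 'g' from second => "eg"
  Position 3: 'd' from first, 'i' from second => "di"
  Position 4: 'b' from first, 'i' from second => "bi"
Result: bgdjegdibi

bgdjegdibi


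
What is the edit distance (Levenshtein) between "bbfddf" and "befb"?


Computing edit distance: "bbfddf" -> "befb"
DP table:
           b    e    f    b
      0    1    2    3    4
  b   1    0    1    2    3
  b   2    1    1    2    2
  f   3    2    2    1    2
  d   4    3    3    2    2
  d   5    4    4    3    3
  f   6    5    5    4    4
Edit distance = dp[6][4] = 4

4


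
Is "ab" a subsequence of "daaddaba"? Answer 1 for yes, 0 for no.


Check if "ab" is a subsequence of "daaddaba"
Greedy scan:
  Position 0 ('d'): no match needed
  Position 1 ('a'): matches sub[0] = 'a'
  Position 2 ('a'): no match needed
  Position 3 ('d'): no match needed
  Position 4 ('d'): no match needed
  Position 5 ('a'): no match needed
  Position 6 ('b'): matches sub[1] = 'b'
  Position 7 ('a'): no match needed
All 2 characters matched => is a subsequence

1


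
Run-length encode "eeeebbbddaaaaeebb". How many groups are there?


Input: eeeebbbddaaaaeebb
Scanning for consecutive runs:
  Group 1: 'e' x 4 (positions 0-3)
  Group 2: 'b' x 3 (positions 4-6)
  Group 3: 'd' x 2 (positions 7-8)
  Group 4: 'a' x 4 (positions 9-12)
  Group 5: 'e' x 2 (positions 13-14)
  Group 6: 'b' x 2 (positions 15-16)
Total groups: 6

6


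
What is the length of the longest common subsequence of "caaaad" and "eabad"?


LCS of "caaaad" and "eabad"
DP table:
           e    a    b    a    d
      0    0    0    0    0    0
  c   0    0    0    0    0    0
  a   0    0    1    1    1    1
  a   0    0    1    1    2    2
  a   0    0    1    1    2    2
  a   0    0    1    1    2    2
  d   0    0    1    1    2    3
LCS length = dp[6][5] = 3

3


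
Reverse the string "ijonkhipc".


Input: ijonkhipc
Reading characters right to left:
  Position 8: 'c'
  Position 7: 'p'
  Position 6: 'i'
  Position 5: 'h'
  Position 4: 'k'
  Position 3: 'n'
  Position 2: 'o'
  Position 1: 'j'
  Position 0: 'i'
Reversed: cpihknoji

cpihknoji


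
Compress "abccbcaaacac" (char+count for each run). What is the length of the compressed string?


Input: abccbcaaacac
Runs:
  'a' x 1 => "a1"
  'b' x 1 => "b1"
  'c' x 2 => "c2"
  'b' x 1 => "b1"
  'c' x 1 => "c1"
  'a' x 3 => "a3"
  'c' x 1 => "c1"
  'a' x 1 => "a1"
  'c' x 1 => "c1"
Compressed: "a1b1c2b1c1a3c1a1c1"
Compressed length: 18

18


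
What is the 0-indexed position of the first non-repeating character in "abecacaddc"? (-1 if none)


Input: abecacaddc
Character frequencies:
  'a': 3
  'b': 1
  'c': 3
  'd': 2
  'e': 1
Scanning left to right for freq == 1:
  Position 0 ('a'): freq=3, skip
  Position 1 ('b'): unique! => answer = 1

1


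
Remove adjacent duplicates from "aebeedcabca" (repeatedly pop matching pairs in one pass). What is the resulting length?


Input: aebeedcabca
Stack-based adjacent duplicate removal:
  Read 'a': push. Stack: a
  Read 'e': push. Stack: ae
  Read 'b': push. Stack: aeb
  Read 'e': push. Stack: aebe
  Read 'e': matches stack top 'e' => pop. Stack: aeb
  Read 'd': push. Stack: aebd
  Read 'c': push. Stack: aebdc
  Read 'a': push. Stack: aebdca
  Read 'b': push. Stack: aebdcab
  Read 'c': push. Stack: aebdcabc
  Read 'a': push. Stack: aebdcabca
Final stack: "aebdcabca" (length 9)

9


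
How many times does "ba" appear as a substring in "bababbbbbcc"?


Searching for "ba" in "bababbbbbcc"
Scanning each position:
  Position 0: "ba" => MATCH
  Position 1: "ab" => no
  Position 2: "ba" => MATCH
  Position 3: "ab" => no
  Position 4: "bb" => no
  Position 5: "bb" => no
  Position 6: "bb" => no
  Position 7: "bb" => no
  Position 8: "bc" => no
  Position 9: "cc" => no
Total occurrences: 2

2


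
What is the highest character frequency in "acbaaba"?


Input: acbaaba
Character counts:
  'a': 4
  'b': 2
  'c': 1
Maximum frequency: 4

4


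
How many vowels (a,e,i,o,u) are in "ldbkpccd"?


Input: ldbkpccd
Checking each character:
  'l' at position 0: consonant
  'd' at position 1: consonant
  'b' at position 2: consonant
  'k' at position 3: consonant
  'p' at position 4: consonant
  'c' at position 5: consonant
  'c' at position 6: consonant
  'd' at position 7: consonant
Total vowels: 0

0


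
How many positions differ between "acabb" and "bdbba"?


Comparing "acabb" and "bdbba" position by position:
  Position 0: 'a' vs 'b' => DIFFER
  Position 1: 'c' vs 'd' => DIFFER
  Position 2: 'a' vs 'b' => DIFFER
  Position 3: 'b' vs 'b' => same
  Position 4: 'b' vs 'a' => DIFFER
Positions that differ: 4

4


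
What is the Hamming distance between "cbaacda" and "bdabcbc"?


Comparing "cbaacda" and "bdabcbc" position by position:
  Position 0: 'c' vs 'b' => differ
  Position 1: 'b' vs 'd' => differ
  Position 2: 'a' vs 'a' => same
  Position 3: 'a' vs 'b' => differ
  Position 4: 'c' vs 'c' => same
  Position 5: 'd' vs 'b' => differ
  Position 6: 'a' vs 'c' => differ
Total differences (Hamming distance): 5

5


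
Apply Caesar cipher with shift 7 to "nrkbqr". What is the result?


Caesar cipher: shift "nrkbqr" by 7
  'n' (pos 13) + 7 = pos 20 = 'u'
  'r' (pos 17) + 7 = pos 24 = 'y'
  'k' (pos 10) + 7 = pos 17 = 'r'
  'b' (pos 1) + 7 = pos 8 = 'i'
  'q' (pos 16) + 7 = pos 23 = 'x'
  'r' (pos 17) + 7 = pos 24 = 'y'
Result: uyrixy

uyrixy


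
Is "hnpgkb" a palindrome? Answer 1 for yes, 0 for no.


Input: hnpgkb
Reversed: bkgpnh
  Compare pos 0 ('h') with pos 5 ('b'): MISMATCH
  Compare pos 1 ('n') with pos 4 ('k'): MISMATCH
  Compare pos 2 ('p') with pos 3 ('g'): MISMATCH
Result: not a palindrome

0


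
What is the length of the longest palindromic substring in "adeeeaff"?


Input: "adeeeaff"
Checking substrings for palindromes:
  [2:5] "eee" (len 3) => palindrome
  [2:4] "ee" (len 2) => palindrome
  [3:5] "ee" (len 2) => palindrome
  [6:8] "ff" (len 2) => palindrome
Longest palindromic substring: "eee" with length 3

3


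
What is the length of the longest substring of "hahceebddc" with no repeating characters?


Input: "hahceebddc"
Sliding window (track last position of each char):
  Position 0 ('h'): window [0,0] length 1 -- new best
  Position 1 ('a'): window [0,1] length 2 -- new best
  Position 2 ('h'): repeat (last at 0), move window start to 1
  Position 2 ('h'): window [1,2] length 2
  Position 3 ('c'): window [1,3] length 3 -- new best
  Position 4 ('e'): window [1,4] length 4 -- new best
  Position 5 ('e'): repeat (last at 4), move window start to 5
  Position 5 ('e'): window [5,5] length 1
  Position 6 ('b'): window [5,6] length 2
  Position 7 ('d'): window [5,7] length 3
  Position 8 ('d'): repeat (last at 7), move window start to 8
  Position 8 ('d'): window [8,8] length 1
  Position 9 ('c'): window [8,9] length 2
Longest substring with no repeats: "ahce" with length 4

4


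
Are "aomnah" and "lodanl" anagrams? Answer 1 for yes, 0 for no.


Strings: "aomnah", "lodanl"
Sorted first:  aahmno
Sorted second: adllno
Differ at position 1: 'a' vs 'd' => not anagrams

0


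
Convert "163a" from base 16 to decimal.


Input: "163a" in base 16
Positional expansion:
  Digit '1' (value 1) x 16^3 = 4096
  Digit '6' (value 6) x 16^2 = 1536
  Digit '3' (value 3) x 16^1 = 48
  Digit 'a' (value 10) x 16^0 = 10
Sum = 5690

5690


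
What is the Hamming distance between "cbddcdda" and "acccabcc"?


Comparing "cbddcdda" and "acccabcc" position by position:
  Position 0: 'c' vs 'a' => differ
  Position 1: 'b' vs 'c' => differ
  Position 2: 'd' vs 'c' => differ
  Position 3: 'd' vs 'c' => differ
  Position 4: 'c' vs 'a' => differ
  Position 5: 'd' vs 'b' => differ
  Position 6: 'd' vs 'c' => differ
  Position 7: 'a' vs 'c' => differ
Total differences (Hamming distance): 8

8


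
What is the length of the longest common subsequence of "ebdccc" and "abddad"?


LCS of "ebdccc" and "abddad"
DP table:
           a    b    d    d    a    d
      0    0    0    0    0    0    0
  e   0    0    0    0    0    0    0
  b   0    0    1    1    1    1    1
  d   0    0    1    2    2    2    2
  c   0    0    1    2    2    2    2
  c   0    0    1    2    2    2    2
  c   0    0    1    2    2    2    2
LCS length = dp[6][6] = 2

2


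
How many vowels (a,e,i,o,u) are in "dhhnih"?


Input: dhhnih
Checking each character:
  'd' at position 0: consonant
  'h' at position 1: consonant
  'h' at position 2: consonant
  'n' at position 3: consonant
  'i' at position 4: vowel (running total: 1)
  'h' at position 5: consonant
Total vowels: 1

1


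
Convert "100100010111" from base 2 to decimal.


Input: "100100010111" in base 2
Positional expansion:
  Digit '1' (value 1) x 2^11 = 2048
  Digit '0' (value 0) x 2^10 = 0
  Digit '0' (value 0) x 2^9 = 0
  Digit '1' (value 1) x 2^8 = 256
  Digit '0' (value 0) x 2^7 = 0
  Digit '0' (value 0) x 2^6 = 0
  Digit '0' (value 0) x 2^5 = 0
  Digit '1' (value 1) x 2^4 = 16
  Digit '0' (value 0) x 2^3 = 0
  Digit '1' (value 1) x 2^2 = 4
  Digit '1' (value 1) x 2^1 = 2
  Digit '1' (value 1) x 2^0 = 1
Sum = 2327

2327


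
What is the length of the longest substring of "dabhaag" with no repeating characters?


Input: "dabhaag"
Sliding window (track last position of each char):
  Position 0 ('d'): window [0,0] length 1 -- new best
  Position 1 ('a'): window [0,1] length 2 -- new best
  Position 2 ('b'): window [0,2] length 3 -- new best
  Position 3 ('h'): window [0,3] length 4 -- new best
  Position 4 ('a'): repeat (last at 1), move window start to 2
  Position 4 ('a'): window [2,4] length 3
  Position 5 ('a'): repeat (last at 4), move window start to 5
  Position 5 ('a'): window [5,5] length 1
  Position 6 ('g'): window [5,6] length 2
Longest substring with no repeats: "dabh" with length 4

4


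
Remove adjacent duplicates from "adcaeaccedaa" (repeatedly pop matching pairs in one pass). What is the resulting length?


Input: adcaeaccedaa
Stack-based adjacent duplicate removal:
  Read 'a': push. Stack: a
  Read 'd': push. Stack: ad
  Read 'c': push. Stack: adc
  Read 'a': push. Stack: adca
  Read 'e': push. Stack: adcae
  Read 'a': push. Stack: adcaea
  Read 'c': push. Stack: adcaeac
  Read 'c': matches stack top 'c' => pop. Stack: adcaea
  Read 'e': push. Stack: adcaeae
  Read 'd': push. Stack: adcaeaed
  Read 'a': push. Stack: adcaeaeda
  Read 'a': matches stack top 'a' => pop. Stack: adcaeaed
Final stack: "adcaeaed" (length 8)

8


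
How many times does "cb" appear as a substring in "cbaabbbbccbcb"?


Searching for "cb" in "cbaabbbbccbcb"
Scanning each position:
  Position 0: "cb" => MATCH
  Position 1: "ba" => no
  Position 2: "aa" => no
  Position 3: "ab" => no
  Position 4: "bb" => no
  Position 5: "bb" => no
  Position 6: "bb" => no
  Position 7: "bc" => no
  Position 8: "cc" => no
  Position 9: "cb" => MATCH
  Position 10: "bc" => no
  Position 11: "cb" => MATCH
Total occurrences: 3

3


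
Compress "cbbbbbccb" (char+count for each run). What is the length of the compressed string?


Input: cbbbbbccb
Runs:
  'c' x 1 => "c1"
  'b' x 5 => "b5"
  'c' x 2 => "c2"
  'b' x 1 => "b1"
Compressed: "c1b5c2b1"
Compressed length: 8

8


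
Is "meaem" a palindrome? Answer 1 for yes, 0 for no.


Input: meaem
Reversed: meaem
  Compare pos 0 ('m') with pos 4 ('m'): match
  Compare pos 1 ('e') with pos 3 ('e'): match
Result: palindrome

1


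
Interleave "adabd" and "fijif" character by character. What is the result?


Interleaving "adabd" and "fijif":
  Position 0: 'a' from first, 'f' from second => "af"
  Position 1: 'd' from first, 'i' from second => "di"
  Position 2: 'a' from first, 'j' from second => "aj"
  Position 3: 'b' from first, 'i' from second => "bi"
  Position 4: 'd' from first, 'f' from second => "df"
Result: afdiajbidf

afdiajbidf


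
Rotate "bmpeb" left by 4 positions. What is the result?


Input: "bmpeb", rotate left by 4
First 4 characters: "bmpe"
Remaining characters: "b"
Concatenate remaining + first: "b" + "bmpe" = "bbmpe"

bbmpe


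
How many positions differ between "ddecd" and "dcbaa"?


Comparing "ddecd" and "dcbaa" position by position:
  Position 0: 'd' vs 'd' => same
  Position 1: 'd' vs 'c' => DIFFER
  Position 2: 'e' vs 'b' => DIFFER
  Position 3: 'c' vs 'a' => DIFFER
  Position 4: 'd' vs 'a' => DIFFER
Positions that differ: 4

4


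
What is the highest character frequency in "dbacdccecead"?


Input: dbacdccecead
Character counts:
  'a': 2
  'b': 1
  'c': 4
  'd': 3
  'e': 2
Maximum frequency: 4

4


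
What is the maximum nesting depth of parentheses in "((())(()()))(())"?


Input: "((())(()()))(())"
Tracking depth:
  Position 0 '(': depth becomes 1
  Position 1 '(': depth becomes 2
  Position 2 '(': depth becomes 3
  Position 3 ')': depth becomes 2
  Position 4 ')': depth becomes 1
  Position 5 '(': depth becomes 2
  Position 6 '(': depth becomes 3
  Position 7 ')': depth becomes 2
  Position 8 '(': depth becomes 3
  Position 9 ')': depth becomes 2
  Position 10 ')': depth becomes 1
  Position 11 ')': depth becomes 0
  Position 12 '(': depth becomes 1
  Position 13 '(': depth becomes 2
  Position 14 ')': depth becomes 1
  Position 15 ')': depth becomes 0
Maximum depth reached: 3

3


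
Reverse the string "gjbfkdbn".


Input: gjbfkdbn
Reading characters right to left:
  Position 7: 'n'
  Position 6: 'b'
  Position 5: 'd'
  Position 4: 'k'
  Position 3: 'f'
  Position 2: 'b'
  Position 1: 'j'
  Position 0: 'g'
Reversed: nbdkfbjg

nbdkfbjg


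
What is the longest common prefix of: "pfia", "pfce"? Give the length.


Words: pfia, pfce
  Position 0: all 'p' => match
  Position 1: all 'f' => match
  Position 2: ('i', 'c') => mismatch, stop
LCP = "pf" (length 2)

2


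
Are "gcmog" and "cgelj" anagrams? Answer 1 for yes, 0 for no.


Strings: "gcmog", "cgelj"
Sorted first:  cggmo
Sorted second: cegjl
Differ at position 1: 'g' vs 'e' => not anagrams

0


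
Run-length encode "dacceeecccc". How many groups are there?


Input: dacceeecccc
Scanning for consecutive runs:
  Group 1: 'd' x 1 (positions 0-0)
  Group 2: 'a' x 1 (positions 1-1)
  Group 3: 'c' x 2 (positions 2-3)
  Group 4: 'e' x 3 (positions 4-6)
  Group 5: 'c' x 4 (positions 7-10)
Total groups: 5

5


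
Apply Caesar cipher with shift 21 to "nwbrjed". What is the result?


Caesar cipher: shift "nwbrjed" by 21
  'n' (pos 13) + 21 = pos 8 = 'i'
  'w' (pos 22) + 21 = pos 17 = 'r'
  'b' (pos 1) + 21 = pos 22 = 'w'
  'r' (pos 17) + 21 = pos 12 = 'm'
  'j' (pos 9) + 21 = pos 4 = 'e'
  'e' (pos 4) + 21 = pos 25 = 'z'
  'd' (pos 3) + 21 = pos 24 = 'y'
Result: irwmezy

irwmezy


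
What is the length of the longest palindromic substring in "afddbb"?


Input: "afddbb"
Checking substrings for palindromes:
  [2:4] "dd" (len 2) => palindrome
  [4:6] "bb" (len 2) => palindrome
Longest palindromic substring: "dd" with length 2

2


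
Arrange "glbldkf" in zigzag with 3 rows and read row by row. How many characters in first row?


Zigzag "glbldkf" into 3 rows:
Placing characters:
  'g' => row 0
  'l' => row 1
  'b' => row 2
  'l' => row 1
  'd' => row 0
  'k' => row 1
  'f' => row 2
Rows:
  Row 0: "gd"
  Row 1: "llk"
  Row 2: "bf"
First row length: 2

2


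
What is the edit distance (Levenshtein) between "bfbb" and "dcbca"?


Computing edit distance: "bfbb" -> "dcbca"
DP table:
           d    c    b    c    a
      0    1    2    3    4    5
  b   1    1    2    2    3    4
  f   2    2    2    3    3    4
  b   3    3    3    2    3    4
  b   4    4    4    3    3    4
Edit distance = dp[4][5] = 4

4


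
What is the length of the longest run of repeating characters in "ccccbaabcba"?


Input: "ccccbaabcba"
Scanning for longest run:
  Position 1 ('c'): continues run of 'c', length=2
  Position 2 ('c'): continues run of 'c', length=3
  Position 3 ('c'): continues run of 'c', length=4
  Position 4 ('b'): new char, reset run to 1
  Position 5 ('a'): new char, reset run to 1
  Position 6 ('a'): continues run of 'a', length=2
  Position 7 ('b'): new char, reset run to 1
  Position 8 ('c'): new char, reset run to 1
  Position 9 ('b'): new char, reset run to 1
  Position 10 ('a'): new char, reset run to 1
Longest run: 'c' with length 4

4
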